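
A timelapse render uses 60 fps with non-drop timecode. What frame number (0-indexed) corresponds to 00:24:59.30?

Total seconds to the label: (0 × 3600 + 24 × 60 + 59) = 1499.
Frame index = 1499 × 60 + 30 = 89970.

frame 89970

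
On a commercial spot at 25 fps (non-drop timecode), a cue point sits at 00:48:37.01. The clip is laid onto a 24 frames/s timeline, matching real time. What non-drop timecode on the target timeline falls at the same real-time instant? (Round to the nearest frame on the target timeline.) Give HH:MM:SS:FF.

00:48:37:01

Source frame index: (0×3600 + 48×60 + 37) × 25 + 1 = 72926.
Real time: 72926 / (25) = 72926/25 s.
Target frame: (72926/25) × (24) = 1750224/25 ≈ 70008.960 → 70009.
At 24 labels/s: frame 70009 → 00:48:37:01.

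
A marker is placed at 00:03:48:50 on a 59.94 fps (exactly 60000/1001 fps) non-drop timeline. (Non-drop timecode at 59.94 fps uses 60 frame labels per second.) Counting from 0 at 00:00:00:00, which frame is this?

13730

Total seconds to the label: (0 × 3600 + 3 × 60 + 48) = 228.
Frame index = 228 × 60 + 50 = 13730.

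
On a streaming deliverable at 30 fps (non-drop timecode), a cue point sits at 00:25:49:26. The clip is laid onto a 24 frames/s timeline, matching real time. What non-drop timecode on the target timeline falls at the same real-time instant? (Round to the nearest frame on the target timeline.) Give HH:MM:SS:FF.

00:25:49:21

Source frame index: (0×3600 + 25×60 + 49) × 30 + 26 = 46496.
Real time: 46496 / (30) = 23248/15 s.
Target frame: (23248/15) × (24) = 185984/5 ≈ 37196.800 → 37197.
At 24 labels/s: frame 37197 → 00:25:49:21.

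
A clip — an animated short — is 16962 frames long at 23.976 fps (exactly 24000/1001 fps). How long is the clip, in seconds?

Running time = 16962 / (24000/1001) = 707.45675 s.

707.45675 seconds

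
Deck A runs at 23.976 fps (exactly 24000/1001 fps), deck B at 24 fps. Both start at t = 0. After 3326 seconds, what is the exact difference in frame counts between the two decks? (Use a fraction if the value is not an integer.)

79824/1001 frames

A emits 24000/1001 × 3326 = 79824000/1001 frames; B emits 24 × 3326 = 79824.
Difference = 79824/1001 frames (≈ 79.7443); B is ahead of A.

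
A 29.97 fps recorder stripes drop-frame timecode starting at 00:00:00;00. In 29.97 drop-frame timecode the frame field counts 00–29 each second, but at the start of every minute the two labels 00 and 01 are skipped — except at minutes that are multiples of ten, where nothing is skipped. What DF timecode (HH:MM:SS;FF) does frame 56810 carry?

00:31:35;16

Ten DF minutes hold 17982 frames, so frame 56810 lies in block 3 (frames 53946–71927) with 2864 frames into that block.
The block's first minute is 1800 frames and the rest 1798 each; 2864 frames reaches minute 1, so 3 × 18 + 1 × 2 = 56 labels have been skipped so far.
Adding those back, label number 56810 + 56 = 56866 at 30 labels/s is 1895 s + 16 f = 0 h 31 min 35 s frame 16, i.e. 00:31:35;16.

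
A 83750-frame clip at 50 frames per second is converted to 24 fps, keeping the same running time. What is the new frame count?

40200 frames

Target frames = source frames × (target rate / source rate) = 83750 × (24)/(50) = 83750 × 12/25 = 40200.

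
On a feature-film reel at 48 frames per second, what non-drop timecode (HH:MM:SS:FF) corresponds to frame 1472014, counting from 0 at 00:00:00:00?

1472014 ÷ 48 = 30666 full seconds, remainder 46 frames.
30666 s = 8 h 31 min 6 s.
Timecode: 08:31:06:46.

08:31:06:46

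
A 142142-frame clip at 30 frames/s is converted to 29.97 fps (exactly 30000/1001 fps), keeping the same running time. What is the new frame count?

Target frames = source frames × (target rate / source rate) = 142142 × (30000/1001)/(30) = 142142 × 1000/1001 = 142000.

142000 frames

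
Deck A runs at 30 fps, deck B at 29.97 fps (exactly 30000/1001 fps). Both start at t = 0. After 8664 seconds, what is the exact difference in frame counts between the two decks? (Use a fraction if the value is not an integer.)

A emits 30 × 8664 = 259920 frames; B emits 30000/1001 × 8664 = 259920000/1001.
Difference = 259920/1001 frames (≈ 259.6603); B is behind A.

259920/1001 frames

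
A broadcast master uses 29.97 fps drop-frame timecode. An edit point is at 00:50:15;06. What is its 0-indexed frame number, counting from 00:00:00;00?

90366

Complete 10-minute blocks: 5, each 17982 frames → 89910.
Remaining 0 whole minutes in the current block: 0 frames.
Within the current minute: 15 × 30 + 6 = 456. Total = 89910 + 0 + 456 = 90366.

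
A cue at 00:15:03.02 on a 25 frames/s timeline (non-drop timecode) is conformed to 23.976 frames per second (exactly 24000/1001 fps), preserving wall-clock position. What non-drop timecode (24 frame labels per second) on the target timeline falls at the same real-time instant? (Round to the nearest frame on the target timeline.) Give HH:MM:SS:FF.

Source frame index: (0×3600 + 15×60 + 3) × 25 + 2 = 22577.
Real time: 22577 / (25) = 22577/25 s.
Target frame: (22577/25) × (24000/1001) = 21673920/1001 ≈ 21652.268 → 21652.
At 24 labels/s: frame 21652 → 00:15:02:04.

00:15:02:04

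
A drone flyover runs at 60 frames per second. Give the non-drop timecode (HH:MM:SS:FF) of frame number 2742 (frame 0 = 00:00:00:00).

00:00:45:42

2742 ÷ 60 = 45 full seconds, remainder 42 frames.
45 s = 0 h 0 min 45 s.
Timecode: 00:00:45:42.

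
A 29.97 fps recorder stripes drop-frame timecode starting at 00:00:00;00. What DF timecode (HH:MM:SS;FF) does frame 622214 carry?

05:46:01;08

Each 10-minute DF block holds 10 × 60 × 30 − 9 × 2 = 17982 frames. 622214 ÷ 17982 → 34 full blocks, remainder 10826.
Within the partial block the first minute is 1800 frames and each further minute 1798, so 6 further minute boundaries passed. Total skipped labels = 18 × 34 + 2 × 6 = 624.
Non-drop label index = 622214 + 624 = 622838; at 30 labels/s that is 05:46:01:08, i.e. DF 05:46:01;08.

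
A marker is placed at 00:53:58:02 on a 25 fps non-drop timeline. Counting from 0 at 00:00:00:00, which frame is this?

Total seconds to the label: (0 × 3600 + 53 × 60 + 58) = 3238.
Frame index = 3238 × 25 + 2 = 80952.

frame 80952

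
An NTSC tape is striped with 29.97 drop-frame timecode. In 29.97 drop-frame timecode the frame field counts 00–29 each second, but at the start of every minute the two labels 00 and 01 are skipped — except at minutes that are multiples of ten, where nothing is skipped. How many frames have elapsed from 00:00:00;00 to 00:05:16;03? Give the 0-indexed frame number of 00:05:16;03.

As if non-drop at 30 labels/s: (0 × 3600 + 5 × 60 + 16) × 30 + 3 = 9483.
Minute boundaries passed: 5; those not divisible by 10: 5 − 0 = 5; dropped labels = 2 × 5 = 10.
Actual frame index = 9483 − 10 = 9473.

9473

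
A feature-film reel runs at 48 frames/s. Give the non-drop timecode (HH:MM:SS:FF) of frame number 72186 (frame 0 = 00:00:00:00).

00:25:03:42

72186 ÷ 48 = 1503 full seconds, remainder 42 frames.
1503 s = 0 h 25 min 3 s.
Timecode: 00:25:03:42.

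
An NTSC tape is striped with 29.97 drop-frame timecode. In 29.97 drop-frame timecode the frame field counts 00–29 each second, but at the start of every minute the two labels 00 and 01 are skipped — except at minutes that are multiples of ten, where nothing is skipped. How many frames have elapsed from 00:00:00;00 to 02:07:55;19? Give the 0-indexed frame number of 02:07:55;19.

230039

As if non-drop at 30 labels/s: (2 × 3600 + 7 × 60 + 55) × 30 + 19 = 230269.
Minute boundaries passed: 127; those not divisible by 10: 127 − 12 = 115; dropped labels = 2 × 115 = 230.
Actual frame index = 230269 − 230 = 230039.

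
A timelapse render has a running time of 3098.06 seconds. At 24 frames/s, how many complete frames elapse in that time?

74353 frames

Frames = 3098.06 × 24 = 1858836/25 ≈ 74353.4400.
Complete frames: 74353.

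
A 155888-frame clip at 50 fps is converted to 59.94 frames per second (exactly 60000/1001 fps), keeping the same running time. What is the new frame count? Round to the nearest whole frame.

186879 frames

Frames at target rate = 155888 × (60000/1001) / (50) = 187065600/1001 ≈ 186878.721.
Nearest whole frame: 186879.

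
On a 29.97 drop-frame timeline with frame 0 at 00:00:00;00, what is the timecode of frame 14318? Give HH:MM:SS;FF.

00:07:57;22

Ten DF minutes hold 17982 frames, so frame 14318 lies in block 0 (frames 0–17981) with 14318 frames into that block.
The block's first minute is 1800 frames and the rest 1798 each; 14318 frames reaches minute 7, so 0 × 18 + 7 × 2 = 14 labels have been skipped so far.
Adding those back, label number 14318 + 14 = 14332 at 30 labels/s is 477 s + 22 f = 0 h 7 min 57 s frame 22, i.e. 00:07:57;22.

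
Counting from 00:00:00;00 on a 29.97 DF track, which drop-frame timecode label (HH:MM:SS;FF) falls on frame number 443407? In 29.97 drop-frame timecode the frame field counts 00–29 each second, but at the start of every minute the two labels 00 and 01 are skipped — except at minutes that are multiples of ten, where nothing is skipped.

Each 10-minute DF block holds 10 × 60 × 30 − 9 × 2 = 17982 frames. 443407 ÷ 17982 → 24 full blocks, remainder 11839.
Within the partial block the first minute is 1800 frames and each further minute 1798, so 6 further minute boundaries passed. Total skipped labels = 18 × 24 + 2 × 6 = 444.
Non-drop label index = 443407 + 444 = 443851; at 30 labels/s that is 04:06:35:01, i.e. DF 04:06:35;01.

04:06:35;01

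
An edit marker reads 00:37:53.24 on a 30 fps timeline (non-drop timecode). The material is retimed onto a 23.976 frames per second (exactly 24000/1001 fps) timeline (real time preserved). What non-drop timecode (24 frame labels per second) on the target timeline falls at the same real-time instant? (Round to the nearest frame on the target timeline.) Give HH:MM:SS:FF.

00:37:51:13

Source frame index: (0×3600 + 37×60 + 53) × 30 + 24 = 68214.
Real time: 68214 / (30) = 11369/5 s.
Target frame: (11369/5) × (24000/1001) = 54571200/1001 ≈ 54516.683 → 54517.
At 24 labels/s: frame 54517 → 00:37:51:13.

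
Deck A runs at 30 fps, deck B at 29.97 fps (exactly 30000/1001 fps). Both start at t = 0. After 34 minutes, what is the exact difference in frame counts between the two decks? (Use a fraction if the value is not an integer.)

34 min = 2040 s.
A emits 30 × 2040 = 61200 frames; B emits 30000/1001 × 2040 = 61200000/1001.
Difference = 61200/1001 frames (≈ 61.1389); B is behind A.

61200/1001 frames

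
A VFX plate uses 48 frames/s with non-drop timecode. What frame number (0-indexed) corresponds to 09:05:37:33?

1571409

Total seconds to the label: (9 × 3600 + 5 × 60 + 37) = 32737.
Frame index = 32737 × 48 + 33 = 1571409.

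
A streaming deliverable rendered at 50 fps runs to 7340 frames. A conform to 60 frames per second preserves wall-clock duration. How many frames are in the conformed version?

8808 frames

Target frames = source frames × (target rate / source rate) = 7340 × (60)/(50) = 7340 × 6/5 = 8808.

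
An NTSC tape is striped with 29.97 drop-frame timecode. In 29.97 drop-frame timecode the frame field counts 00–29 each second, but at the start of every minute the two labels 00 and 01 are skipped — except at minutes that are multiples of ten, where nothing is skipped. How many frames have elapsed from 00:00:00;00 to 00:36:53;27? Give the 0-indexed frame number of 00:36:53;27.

66351

Complete 10-minute blocks: 3, each 17982 frames → 53946.
Remaining 6 whole minutes in the current block: 1800 + 5 × 1798 = 10790 frames.
Within the current minute: 53 × 30 + 27 − 2 = 1615 (labels ;00/;01 skipped at this minute). Total = 53946 + 10790 + 1615 = 66351.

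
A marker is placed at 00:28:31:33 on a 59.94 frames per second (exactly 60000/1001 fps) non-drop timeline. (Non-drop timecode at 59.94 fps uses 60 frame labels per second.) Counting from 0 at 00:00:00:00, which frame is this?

Total seconds to the label: (0 × 3600 + 28 × 60 + 31) = 1711.
Frame index = 1711 × 60 + 33 = 102693.

frame 102693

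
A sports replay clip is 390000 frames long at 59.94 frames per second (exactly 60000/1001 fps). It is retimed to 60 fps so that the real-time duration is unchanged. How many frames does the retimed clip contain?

390390 frames

Target frames = source frames × (target rate / source rate) = 390000 × (60)/(60000/1001) = 390000 × 1001/1000 = 390390.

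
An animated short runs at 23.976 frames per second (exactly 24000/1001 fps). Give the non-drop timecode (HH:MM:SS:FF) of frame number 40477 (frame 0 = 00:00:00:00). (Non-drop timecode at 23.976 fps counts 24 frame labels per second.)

40477 ÷ 24 = 1686 full seconds, remainder 13 frames.
1686 s = 0 h 28 min 6 s.
Timecode: 00:28:06:13.

00:28:06:13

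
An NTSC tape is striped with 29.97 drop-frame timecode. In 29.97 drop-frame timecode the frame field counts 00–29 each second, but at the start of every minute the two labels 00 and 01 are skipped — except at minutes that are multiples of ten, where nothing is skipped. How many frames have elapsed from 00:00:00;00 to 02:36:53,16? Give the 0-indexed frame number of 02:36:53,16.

As if non-drop at 30 labels/s: (2 × 3600 + 36 × 60 + 53) × 30 + 16 = 282406.
Minute boundaries passed: 156; those not divisible by 10: 156 − 15 = 141; dropped labels = 2 × 141 = 282.
Actual frame index = 282406 − 282 = 282124.

282124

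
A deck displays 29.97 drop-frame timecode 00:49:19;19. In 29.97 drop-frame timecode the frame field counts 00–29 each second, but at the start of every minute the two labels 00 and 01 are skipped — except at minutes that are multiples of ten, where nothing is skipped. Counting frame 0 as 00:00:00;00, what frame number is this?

As if non-drop at 30 labels/s: (0 × 3600 + 49 × 60 + 19) × 30 + 19 = 88789.
Minute boundaries passed: 49; those not divisible by 10: 49 − 4 = 45; dropped labels = 2 × 45 = 90.
Actual frame index = 88789 − 90 = 88699.

88699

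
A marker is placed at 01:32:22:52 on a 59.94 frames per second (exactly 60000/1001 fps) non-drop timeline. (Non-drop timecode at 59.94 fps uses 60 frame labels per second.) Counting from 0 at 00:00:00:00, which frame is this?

332572

Total seconds to the label: (1 × 3600 + 32 × 60 + 22) = 5542.
Frame index = 5542 × 60 + 52 = 332572.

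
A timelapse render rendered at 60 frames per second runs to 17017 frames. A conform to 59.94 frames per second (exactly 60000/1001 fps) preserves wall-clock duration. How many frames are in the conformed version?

Target frames = source frames × (target rate / source rate) = 17017 × (60000/1001)/(60) = 17017 × 1000/1001 = 17000.

17000 frames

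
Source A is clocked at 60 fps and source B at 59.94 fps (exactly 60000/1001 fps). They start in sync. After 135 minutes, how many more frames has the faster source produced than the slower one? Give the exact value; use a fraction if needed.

486000/1001 frames

135 min = 8100 s.
A emits 60 × 8100 = 486000 frames; B emits 60000/1001 × 8100 = 486000000/1001.
Difference = 486000/1001 frames (≈ 485.5145); B is behind A.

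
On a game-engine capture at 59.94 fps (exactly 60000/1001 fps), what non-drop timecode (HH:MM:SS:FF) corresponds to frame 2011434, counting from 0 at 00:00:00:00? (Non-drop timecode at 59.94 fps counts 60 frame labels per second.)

2011434 ÷ 60 = 33523 full seconds, remainder 54 frames.
33523 s = 9 h 18 min 43 s.
Timecode: 09:18:43:54.

09:18:43:54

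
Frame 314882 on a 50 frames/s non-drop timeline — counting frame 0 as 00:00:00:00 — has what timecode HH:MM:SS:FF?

01:44:57:32

314882 ÷ 50 = 6297 full seconds, remainder 32 frames.
6297 s = 1 h 44 min 57 s.
Timecode: 01:44:57:32.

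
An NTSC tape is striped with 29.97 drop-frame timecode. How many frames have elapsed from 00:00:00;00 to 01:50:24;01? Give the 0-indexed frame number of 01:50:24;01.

As if non-drop at 30 labels/s: (1 × 3600 + 50 × 60 + 24) × 30 + 1 = 198721.
Minute boundaries passed: 110; those not divisible by 10: 110 − 11 = 99; dropped labels = 2 × 99 = 198.
Actual frame index = 198721 − 198 = 198523.

198523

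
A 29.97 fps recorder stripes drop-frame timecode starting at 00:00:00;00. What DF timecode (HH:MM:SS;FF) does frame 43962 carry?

00:24:26;26

Ten DF minutes hold 17982 frames, so frame 43962 lies in block 2 (frames 35964–53945) with 7998 frames into that block.
The block's first minute is 1800 frames and the rest 1798 each; 7998 frames reaches minute 4, so 2 × 18 + 4 × 2 = 44 labels have been skipped so far.
Adding those back, label number 43962 + 44 = 44006 at 30 labels/s is 1466 s + 26 f = 0 h 24 min 26 s frame 26, i.e. 00:24:26;26.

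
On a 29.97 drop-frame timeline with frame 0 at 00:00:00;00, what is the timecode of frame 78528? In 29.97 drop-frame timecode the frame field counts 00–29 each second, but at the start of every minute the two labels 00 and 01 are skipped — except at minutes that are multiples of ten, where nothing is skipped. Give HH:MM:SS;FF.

Each 10-minute DF block holds 10 × 60 × 30 − 9 × 2 = 17982 frames. 78528 ÷ 17982 → 4 full blocks, remainder 6600.
Within the partial block the first minute is 1800 frames and each further minute 1798, so 3 further minute boundaries passed. Total skipped labels = 18 × 4 + 2 × 3 = 78.
Non-drop label index = 78528 + 78 = 78606; at 30 labels/s that is 00:43:40:06, i.e. DF 00:43:40;06.

00:43:40;06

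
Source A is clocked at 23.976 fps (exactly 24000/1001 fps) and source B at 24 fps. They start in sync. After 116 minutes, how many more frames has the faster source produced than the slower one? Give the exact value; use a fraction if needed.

167040/1001 frames

116 min = 6960 s.
A emits 24000/1001 × 6960 = 167040000/1001 frames; B emits 24 × 6960 = 167040.
Difference = 167040/1001 frames (≈ 166.8731); B is ahead of A.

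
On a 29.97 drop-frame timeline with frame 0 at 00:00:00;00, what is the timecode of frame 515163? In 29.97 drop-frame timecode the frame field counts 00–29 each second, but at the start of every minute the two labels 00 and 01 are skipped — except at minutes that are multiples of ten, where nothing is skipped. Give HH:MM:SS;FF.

04:46:29;09

Ten DF minutes hold 17982 frames, so frame 515163 lies in block 28 (frames 503496–521477) with 11667 frames into that block.
The block's first minute is 1800 frames and the rest 1798 each; 11667 frames reaches minute 6, so 28 × 18 + 6 × 2 = 516 labels have been skipped so far.
Adding those back, label number 515163 + 516 = 515679 at 30 labels/s is 17189 s + 9 f = 4 h 46 min 29 s frame 9, i.e. 04:46:29;09.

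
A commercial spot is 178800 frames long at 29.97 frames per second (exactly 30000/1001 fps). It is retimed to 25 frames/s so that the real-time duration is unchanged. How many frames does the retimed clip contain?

149149 frames

Target frames = source frames × (target rate / source rate) = 178800 × (25)/(30000/1001) = 178800 × 1001/1200 = 149149.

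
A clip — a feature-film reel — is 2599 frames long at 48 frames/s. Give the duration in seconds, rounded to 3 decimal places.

Running time = 2599 × 1/48 = 2599/48 s ≈ 54.146 s.

54.146 seconds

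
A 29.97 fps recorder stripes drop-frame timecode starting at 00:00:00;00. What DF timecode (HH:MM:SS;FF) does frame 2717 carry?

Each 10-minute DF block holds 10 × 60 × 30 − 9 × 2 = 17982 frames. 2717 ÷ 17982 → 0 full blocks, remainder 2717.
Within the partial block the first minute is 1800 frames and each further minute 1798, so 1 further minute boundary passed. Total skipped labels = 18 × 0 + 2 × 1 = 2.
Non-drop label index = 2717 + 2 = 2719; at 30 labels/s that is 00:01:30:19, i.e. DF 00:01:30;19.

00:01:30;19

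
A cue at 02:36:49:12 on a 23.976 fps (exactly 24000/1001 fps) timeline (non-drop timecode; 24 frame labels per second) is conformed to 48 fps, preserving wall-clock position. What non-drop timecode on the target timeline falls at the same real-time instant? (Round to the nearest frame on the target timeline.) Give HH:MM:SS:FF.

Source frame index: (2×3600 + 36×60 + 49) × 24 + 12 = 225828.
Real time: 225828 / (24000/1001) = 18837819/2000 s.
Target frame: (18837819/2000) × (48) = 56513457/125 ≈ 452107.656 → 452108.
At 48 labels/s: frame 452108 → 02:36:58:44.

02:36:58:44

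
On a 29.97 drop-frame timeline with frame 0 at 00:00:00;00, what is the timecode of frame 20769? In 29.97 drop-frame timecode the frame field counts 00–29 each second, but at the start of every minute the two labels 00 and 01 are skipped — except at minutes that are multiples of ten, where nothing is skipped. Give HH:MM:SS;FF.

Ten DF minutes hold 17982 frames, so frame 20769 lies in block 1 (frames 17982–35963) with 2787 frames into that block.
The block's first minute is 1800 frames and the rest 1798 each; 2787 frames reaches minute 1, so 1 × 18 + 1 × 2 = 20 labels have been skipped so far.
Adding those back, label number 20769 + 20 = 20789 at 30 labels/s is 692 s + 29 f = 0 h 11 min 32 s frame 29, i.e. 00:11:32;29.

00:11:32;29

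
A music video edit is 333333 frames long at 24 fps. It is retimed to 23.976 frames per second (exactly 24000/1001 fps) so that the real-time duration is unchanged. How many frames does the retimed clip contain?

333000 frames

Target frames = source frames × (target rate / source rate) = 333333 × (24000/1001)/(24) = 333333 × 1000/1001 = 333000.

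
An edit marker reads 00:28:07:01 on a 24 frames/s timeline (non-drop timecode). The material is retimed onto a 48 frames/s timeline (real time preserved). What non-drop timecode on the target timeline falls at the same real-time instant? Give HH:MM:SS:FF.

00:28:07:02

Source frame index: (0×3600 + 28×60 + 7) × 24 + 1 = 40489.
Real time: 40489 / (24) = 40489/24 s.
Target frame: (40489/24) × (48) = 80978.
At 48 labels/s: frame 80978 → 00:28:07:02.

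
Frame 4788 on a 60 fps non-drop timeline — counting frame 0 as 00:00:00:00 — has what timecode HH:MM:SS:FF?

00:01:19:48

4788 ÷ 60 = 79 full seconds, remainder 48 frames.
79 s = 0 h 1 min 19 s.
Timecode: 00:01:19:48.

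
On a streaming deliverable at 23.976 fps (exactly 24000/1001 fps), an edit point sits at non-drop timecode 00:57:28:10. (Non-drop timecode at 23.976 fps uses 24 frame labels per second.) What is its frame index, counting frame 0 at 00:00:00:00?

Total seconds to the label: (0 × 3600 + 57 × 60 + 28) = 3448.
Frame index = 3448 × 24 + 10 = 82762.

82762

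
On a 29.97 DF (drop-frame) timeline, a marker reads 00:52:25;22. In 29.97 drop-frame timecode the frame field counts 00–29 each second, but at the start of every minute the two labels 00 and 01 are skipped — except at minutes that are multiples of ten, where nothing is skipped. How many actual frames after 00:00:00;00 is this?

94278

Complete 10-minute blocks: 5, each 17982 frames → 89910.
Remaining 2 whole minutes in the current block: 1800 + 1 × 1798 = 3598 frames.
Within the current minute: 25 × 30 + 22 − 2 = 770 (labels ;00/;01 skipped at this minute). Total = 89910 + 3598 + 770 = 94278.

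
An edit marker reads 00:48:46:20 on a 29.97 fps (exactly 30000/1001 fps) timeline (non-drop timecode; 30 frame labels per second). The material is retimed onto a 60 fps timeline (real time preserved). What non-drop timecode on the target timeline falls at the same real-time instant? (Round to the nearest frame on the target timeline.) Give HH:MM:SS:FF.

Source frame index: (0×3600 + 48×60 + 46) × 30 + 20 = 87800.
Real time: 87800 / (30000/1001) = 439439/150 s.
Target frame: (439439/150) × (60) = 878878/5 ≈ 175775.600 → 175776.
At 60 labels/s: frame 175776 → 00:48:49:36.

00:48:49:36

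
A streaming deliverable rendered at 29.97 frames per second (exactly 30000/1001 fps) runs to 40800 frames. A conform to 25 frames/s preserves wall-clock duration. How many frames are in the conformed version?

Target frames = source frames × (target rate / source rate) = 40800 × (25)/(30000/1001) = 40800 × 1001/1200 = 34034.

34034 frames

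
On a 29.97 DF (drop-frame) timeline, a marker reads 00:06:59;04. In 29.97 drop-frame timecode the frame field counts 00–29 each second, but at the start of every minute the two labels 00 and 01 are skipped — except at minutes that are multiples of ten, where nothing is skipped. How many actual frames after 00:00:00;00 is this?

12562

Complete 10-minute blocks: 0, each 17982 frames → 0.
Remaining 6 whole minutes in the current block: 1800 + 5 × 1798 = 10790 frames.
Within the current minute: 59 × 30 + 4 − 2 = 1772 (labels ;00/;01 skipped at this minute). Total = 0 + 10790 + 1772 = 12562.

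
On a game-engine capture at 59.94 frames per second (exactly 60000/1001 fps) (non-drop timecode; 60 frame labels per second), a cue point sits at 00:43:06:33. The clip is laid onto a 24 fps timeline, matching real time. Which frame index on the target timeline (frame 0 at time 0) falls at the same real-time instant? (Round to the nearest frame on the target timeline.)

frame 62139

Source frame index: (0×3600 + 43×60 + 6) × 60 + 33 = 155193.
Real time: 155193 / (60000/1001) = 51782731/20000 s.
Target frame: (51782731/20000) × (24) = 155348193/2500 ≈ 62139.277 → 62139.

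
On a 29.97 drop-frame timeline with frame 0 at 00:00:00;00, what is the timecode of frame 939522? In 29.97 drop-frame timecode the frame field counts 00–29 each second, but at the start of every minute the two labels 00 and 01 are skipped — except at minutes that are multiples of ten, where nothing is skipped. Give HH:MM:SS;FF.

Each 10-minute DF block holds 10 × 60 × 30 − 9 × 2 = 17982 frames. 939522 ÷ 17982 → 52 full blocks, remainder 4458.
Within the partial block the first minute is 1800 frames and each further minute 1798, so 2 further minute boundaries passed. Total skipped labels = 18 × 52 + 2 × 2 = 940.
Non-drop label index = 939522 + 940 = 940462; at 30 labels/s that is 08:42:28:22, i.e. DF 08:42:28;22.

08:42:28;22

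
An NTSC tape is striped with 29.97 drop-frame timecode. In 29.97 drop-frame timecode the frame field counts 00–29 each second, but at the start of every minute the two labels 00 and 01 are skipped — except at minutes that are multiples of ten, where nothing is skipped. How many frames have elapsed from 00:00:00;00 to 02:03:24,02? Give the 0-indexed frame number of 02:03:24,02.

221900

Complete 10-minute blocks: 12, each 17982 frames → 215784.
Remaining 3 whole minutes in the current block: 1800 + 2 × 1798 = 5396 frames.
Within the current minute: 24 × 30 + 2 − 2 = 720 (labels ;00/;01 skipped at this minute). Total = 215784 + 5396 + 720 = 221900.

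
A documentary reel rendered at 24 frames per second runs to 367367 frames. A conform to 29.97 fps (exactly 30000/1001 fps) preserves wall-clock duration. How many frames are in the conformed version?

458750 frames

Target frames = source frames × (target rate / source rate) = 367367 × (30000/1001)/(24) = 367367 × 1250/1001 = 458750.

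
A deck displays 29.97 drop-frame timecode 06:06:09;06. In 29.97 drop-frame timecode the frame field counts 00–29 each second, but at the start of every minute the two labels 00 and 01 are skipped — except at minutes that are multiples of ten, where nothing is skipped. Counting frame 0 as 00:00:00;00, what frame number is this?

658416

As if non-drop at 30 labels/s: (6 × 3600 + 6 × 60 + 9) × 30 + 6 = 659076.
Minute boundaries passed: 366; those not divisible by 10: 366 − 36 = 330; dropped labels = 2 × 330 = 660.
Actual frame index = 659076 − 660 = 658416.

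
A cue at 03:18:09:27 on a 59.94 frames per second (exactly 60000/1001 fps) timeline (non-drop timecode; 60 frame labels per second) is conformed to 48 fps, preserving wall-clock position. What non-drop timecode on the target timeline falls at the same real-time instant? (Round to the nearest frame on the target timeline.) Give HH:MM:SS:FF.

Source frame index: (3×3600 + 18×60 + 9) × 60 + 27 = 713367.
Real time: 713367 / (60000/1001) = 238026789/20000 s.
Target frame: (238026789/20000) × (48) = 714080367/1250 ≈ 571264.294 → 571264.
At 48 labels/s: frame 571264 → 03:18:21:16.

03:18:21:16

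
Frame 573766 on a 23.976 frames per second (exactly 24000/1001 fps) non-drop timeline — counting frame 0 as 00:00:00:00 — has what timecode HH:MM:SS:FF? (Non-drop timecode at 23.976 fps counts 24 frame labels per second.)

573766 ÷ 24 = 23906 full seconds, remainder 22 frames.
23906 s = 6 h 38 min 26 s.
Timecode: 06:38:26:22.

06:38:26:22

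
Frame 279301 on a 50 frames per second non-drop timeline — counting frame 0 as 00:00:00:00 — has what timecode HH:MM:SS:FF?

279301 ÷ 50 = 5586 full seconds, remainder 1 frame.
5586 s = 1 h 33 min 6 s.
Timecode: 01:33:06:01.

01:33:06:01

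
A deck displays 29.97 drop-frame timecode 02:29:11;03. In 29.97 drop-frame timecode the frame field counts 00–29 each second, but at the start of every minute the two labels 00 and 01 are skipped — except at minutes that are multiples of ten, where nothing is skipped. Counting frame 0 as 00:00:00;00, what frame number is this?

Complete 10-minute blocks: 14, each 17982 frames → 251748.
Remaining 9 whole minutes in the current block: 1800 + 8 × 1798 = 16184 frames.
Within the current minute: 11 × 30 + 3 − 2 = 331 (labels ;00/;01 skipped at this minute). Total = 251748 + 16184 + 331 = 268263.

268263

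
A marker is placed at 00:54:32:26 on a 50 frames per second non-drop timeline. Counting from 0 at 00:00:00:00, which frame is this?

frame 163626

Total seconds to the label: (0 × 3600 + 54 × 60 + 32) = 3272.
Frame index = 3272 × 50 + 26 = 163626.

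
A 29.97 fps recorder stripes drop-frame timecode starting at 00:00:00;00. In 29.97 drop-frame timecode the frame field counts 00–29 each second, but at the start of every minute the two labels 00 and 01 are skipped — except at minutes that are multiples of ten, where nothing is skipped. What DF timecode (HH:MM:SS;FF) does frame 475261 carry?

04:24:17;27

Each 10-minute DF block holds 10 × 60 × 30 − 9 × 2 = 17982 frames. 475261 ÷ 17982 → 26 full blocks, remainder 7729.
Within the partial block the first minute is 1800 frames and each further minute 1798, so 4 further minute boundaries passed. Total skipped labels = 18 × 26 + 2 × 4 = 476.
Non-drop label index = 475261 + 476 = 475737; at 30 labels/s that is 04:24:17:27, i.e. DF 04:24:17;27.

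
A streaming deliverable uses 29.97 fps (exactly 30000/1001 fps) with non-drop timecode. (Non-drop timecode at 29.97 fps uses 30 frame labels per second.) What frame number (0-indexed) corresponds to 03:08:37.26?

frame 339536

Total seconds to the label: (3 × 3600 + 8 × 60 + 37) = 11317.
Frame index = 11317 × 30 + 26 = 339536.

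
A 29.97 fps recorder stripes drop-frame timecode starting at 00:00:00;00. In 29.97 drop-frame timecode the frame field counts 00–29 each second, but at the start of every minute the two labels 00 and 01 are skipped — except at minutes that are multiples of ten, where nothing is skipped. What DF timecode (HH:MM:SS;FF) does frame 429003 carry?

Each 10-minute DF block holds 10 × 60 × 30 − 9 × 2 = 17982 frames. 429003 ÷ 17982 → 23 full blocks, remainder 15417.
Within the partial block the first minute is 1800 frames and each further minute 1798, so 8 further minute boundaries passed. Total skipped labels = 18 × 23 + 2 × 8 = 430.
Non-drop label index = 429003 + 430 = 429433; at 30 labels/s that is 03:58:34:13, i.e. DF 03:58:34;13.

03:58:34;13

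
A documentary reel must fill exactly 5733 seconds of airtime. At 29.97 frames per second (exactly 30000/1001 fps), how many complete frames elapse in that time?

171818 frames

Frames = 5733 × 30000/1001 = 1890000/11 ≈ 171818.1818.
Complete frames: 171818.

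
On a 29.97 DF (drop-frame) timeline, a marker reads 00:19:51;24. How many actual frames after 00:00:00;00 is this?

35718

As if non-drop at 30 labels/s: (0 × 3600 + 19 × 60 + 51) × 30 + 24 = 35754.
Minute boundaries passed: 19; those not divisible by 10: 19 − 1 = 18; dropped labels = 2 × 18 = 36.
Actual frame index = 35754 − 36 = 35718.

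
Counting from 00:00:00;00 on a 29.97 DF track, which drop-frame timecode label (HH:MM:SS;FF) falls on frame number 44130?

00:24:32;14

Ten DF minutes hold 17982 frames, so frame 44130 lies in block 2 (frames 35964–53945) with 8166 frames into that block.
The block's first minute is 1800 frames and the rest 1798 each; 8166 frames reaches minute 4, so 2 × 18 + 4 × 2 = 44 labels have been skipped so far.
Adding those back, label number 44130 + 44 = 44174 at 30 labels/s is 1472 s + 14 f = 0 h 24 min 32 s frame 14, i.e. 00:24:32;14.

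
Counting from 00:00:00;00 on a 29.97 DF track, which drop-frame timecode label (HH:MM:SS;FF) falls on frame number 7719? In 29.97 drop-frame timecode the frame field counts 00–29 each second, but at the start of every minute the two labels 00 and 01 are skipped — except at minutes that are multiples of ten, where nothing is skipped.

00:04:17;17

Ten DF minutes hold 17982 frames, so frame 7719 lies in block 0 (frames 0–17981) with 7719 frames into that block.
The block's first minute is 1800 frames and the rest 1798 each; 7719 frames reaches minute 4, so 0 × 18 + 4 × 2 = 8 labels have been skipped so far.
Adding those back, label number 7719 + 8 = 7727 at 30 labels/s is 257 s + 17 f = 0 h 4 min 17 s frame 17, i.e. 00:04:17;17.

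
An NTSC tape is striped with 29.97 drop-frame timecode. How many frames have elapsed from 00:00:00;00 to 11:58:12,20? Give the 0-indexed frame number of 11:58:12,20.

As if non-drop at 30 labels/s: (11 × 3600 + 58 × 60 + 12) × 30 + 20 = 1292780.
Minute boundaries passed: 718; those not divisible by 10: 718 − 71 = 647; dropped labels = 2 × 647 = 1294.
Actual frame index = 1292780 − 1294 = 1291486.

1291486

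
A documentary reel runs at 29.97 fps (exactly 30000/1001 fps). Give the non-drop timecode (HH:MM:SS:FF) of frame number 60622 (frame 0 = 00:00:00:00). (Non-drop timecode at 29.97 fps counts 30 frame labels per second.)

60622 ÷ 30 = 2020 full seconds, remainder 22 frames.
2020 s = 0 h 33 min 40 s.
Timecode: 00:33:40:22.

00:33:40:22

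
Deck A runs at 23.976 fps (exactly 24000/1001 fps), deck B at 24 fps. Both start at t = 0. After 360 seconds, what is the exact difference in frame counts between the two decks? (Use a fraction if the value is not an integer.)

A emits 24000/1001 × 360 = 8640000/1001 frames; B emits 24 × 360 = 8640.
Difference = 8640/1001 frames (≈ 8.6314); B is ahead of A.

8640/1001 frames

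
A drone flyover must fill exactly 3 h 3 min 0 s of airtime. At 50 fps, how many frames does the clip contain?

3 h 3 min 0 s = 10980 s.
Frames = 10980 × 50 = 549000.

549000 frames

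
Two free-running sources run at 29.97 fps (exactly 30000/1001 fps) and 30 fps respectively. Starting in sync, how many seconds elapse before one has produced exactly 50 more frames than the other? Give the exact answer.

The gap grows by |30 − 30000/1001| = 30/1001 frames per second.
Time for a 50-frame gap: 50 ÷ (30/1001) = 5005/3 s.

5005/3 seconds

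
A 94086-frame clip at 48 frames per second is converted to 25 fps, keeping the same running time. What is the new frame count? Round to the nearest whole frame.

Frames at target rate = 94086 × (25) / (48) = 392025/8 ≈ 49003.125.
Nearest whole frame: 49003.

49003 frames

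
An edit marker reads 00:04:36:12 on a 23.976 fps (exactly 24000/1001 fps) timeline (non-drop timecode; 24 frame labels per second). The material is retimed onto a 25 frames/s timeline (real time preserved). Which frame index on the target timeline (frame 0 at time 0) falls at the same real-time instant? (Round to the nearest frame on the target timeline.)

Source frame index: (0×3600 + 4×60 + 36) × 24 + 12 = 6636.
Real time: 6636 / (24000/1001) = 553553/2000 s.
Target frame: (553553/2000) × (25) = 553553/80 ≈ 6919.413 → 6919.

frame 6919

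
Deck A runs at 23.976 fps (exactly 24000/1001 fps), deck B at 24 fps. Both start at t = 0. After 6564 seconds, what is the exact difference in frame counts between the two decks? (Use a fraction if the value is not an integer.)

A emits 24000/1001 × 6564 = 157536000/1001 frames; B emits 24 × 6564 = 157536.
Difference = 157536/1001 frames (≈ 157.3786); B is ahead of A.

157536/1001 frames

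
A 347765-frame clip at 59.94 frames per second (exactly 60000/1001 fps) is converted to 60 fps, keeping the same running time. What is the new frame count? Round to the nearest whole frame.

Frames at target rate = 347765 × (60) / (60000/1001) = 69622553/200 ≈ 348112.765.
Nearest whole frame: 348113.

348113 frames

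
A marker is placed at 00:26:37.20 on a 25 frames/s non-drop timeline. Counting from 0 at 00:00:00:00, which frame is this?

frame 39945

Total seconds to the label: (0 × 3600 + 26 × 60 + 37) = 1597.
Frame index = 1597 × 25 + 20 = 39945.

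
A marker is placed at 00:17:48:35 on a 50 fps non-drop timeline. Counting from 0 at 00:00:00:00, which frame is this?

Total seconds to the label: (0 × 3600 + 17 × 60 + 48) = 1068.
Frame index = 1068 × 50 + 35 = 53435.

frame 53435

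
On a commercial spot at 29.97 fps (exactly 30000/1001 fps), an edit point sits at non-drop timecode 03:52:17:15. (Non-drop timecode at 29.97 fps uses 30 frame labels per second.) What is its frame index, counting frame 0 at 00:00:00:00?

Total seconds to the label: (3 × 3600 + 52 × 60 + 17) = 13937.
Frame index = 13937 × 30 + 15 = 418125.

frame 418125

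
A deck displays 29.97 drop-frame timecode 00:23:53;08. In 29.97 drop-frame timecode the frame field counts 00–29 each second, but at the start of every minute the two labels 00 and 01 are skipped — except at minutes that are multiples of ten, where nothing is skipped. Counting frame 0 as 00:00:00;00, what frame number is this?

42956

Complete 10-minute blocks: 2, each 17982 frames → 35964.
Remaining 3 whole minutes in the current block: 1800 + 2 × 1798 = 5396 frames.
Within the current minute: 53 × 30 + 8 − 2 = 1596 (labels ;00/;01 skipped at this minute). Total = 35964 + 5396 + 1596 = 42956.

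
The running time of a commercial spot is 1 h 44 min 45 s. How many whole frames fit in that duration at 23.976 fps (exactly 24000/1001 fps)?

1 h 44 min 45 s = 6285 s.
Frames = 6285 × 24000/1001 = 150840000/1001 ≈ 150689.3107.
Complete frames: 150689.

150689 frames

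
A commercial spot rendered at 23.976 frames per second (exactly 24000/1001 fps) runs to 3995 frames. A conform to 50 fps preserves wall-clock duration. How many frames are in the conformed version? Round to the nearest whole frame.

Frames at target rate = 3995 × (50) / (24000/1001) = 799799/96 ≈ 8331.240.
Nearest whole frame: 8331.

8331 frames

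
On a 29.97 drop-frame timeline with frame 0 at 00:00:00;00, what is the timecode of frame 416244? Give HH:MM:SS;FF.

03:51:28;20

Each 10-minute DF block holds 10 × 60 × 30 − 9 × 2 = 17982 frames. 416244 ÷ 17982 → 23 full blocks, remainder 2658.
Within the partial block the first minute is 1800 frames and each further minute 1798, so 1 further minute boundary passed. Total skipped labels = 18 × 23 + 2 × 1 = 416.
Non-drop label index = 416244 + 416 = 416660; at 30 labels/s that is 03:51:28:20, i.e. DF 03:51:28;20.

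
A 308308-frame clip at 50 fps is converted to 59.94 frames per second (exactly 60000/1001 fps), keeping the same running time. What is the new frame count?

Target frames = source frames × (target rate / source rate) = 308308 × (60000/1001)/(50) = 308308 × 1200/1001 = 369600.

369600 frames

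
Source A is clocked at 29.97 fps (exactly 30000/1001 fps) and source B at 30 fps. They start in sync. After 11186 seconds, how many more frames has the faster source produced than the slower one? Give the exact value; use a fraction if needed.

A emits 30000/1001 × 11186 = 47940000/143 frames; B emits 30 × 11186 = 335580.
Difference = 47940/143 frames (≈ 335.2448); B is ahead of A.

47940/143 frames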